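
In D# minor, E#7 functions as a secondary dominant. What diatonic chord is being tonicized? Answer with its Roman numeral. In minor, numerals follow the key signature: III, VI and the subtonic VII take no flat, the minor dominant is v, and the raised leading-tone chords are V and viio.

V

The chord is a dominant seventh chord on E#.
A dominant resolves down a perfect fifth: E# → A#. In D# minor, A# is scale degree 5, i.e. V.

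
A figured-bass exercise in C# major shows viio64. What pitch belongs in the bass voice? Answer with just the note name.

viio in C# major has root B#; the chord is B#-D#-F#.
The figure 64 means second inversion — the fifth is in the bass.

F#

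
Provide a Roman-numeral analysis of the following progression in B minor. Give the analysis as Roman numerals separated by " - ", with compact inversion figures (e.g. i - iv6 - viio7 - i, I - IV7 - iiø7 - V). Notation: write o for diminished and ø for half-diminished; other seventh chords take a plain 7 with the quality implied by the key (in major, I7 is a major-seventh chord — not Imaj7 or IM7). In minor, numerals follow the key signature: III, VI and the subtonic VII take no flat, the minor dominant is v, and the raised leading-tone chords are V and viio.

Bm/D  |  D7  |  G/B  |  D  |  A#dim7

i6 - V7/VI - VI6 - III - viio7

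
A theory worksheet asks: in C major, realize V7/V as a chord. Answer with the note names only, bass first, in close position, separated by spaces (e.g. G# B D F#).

D F# A C

V7/V is a secondary dominant — the dominant seventh of V. V in C major is G, so the applied chord's root is D, a perfect fifth above.
Building a dominant seventh chord on D gives D-F#-A-C.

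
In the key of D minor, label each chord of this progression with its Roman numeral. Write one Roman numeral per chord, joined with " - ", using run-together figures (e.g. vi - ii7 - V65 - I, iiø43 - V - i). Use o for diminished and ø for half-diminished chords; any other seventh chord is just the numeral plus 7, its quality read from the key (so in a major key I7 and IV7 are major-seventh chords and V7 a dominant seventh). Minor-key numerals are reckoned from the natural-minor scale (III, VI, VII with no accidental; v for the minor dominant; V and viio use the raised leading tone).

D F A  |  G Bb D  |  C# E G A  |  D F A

D-F-A: root D is the tonic; minor triad there is i.
G-Bb-D: root G is the subdominant; minor triad there is iv.
C#-E-G-A: root A is the dominant; dominant seventh chord there is V65.
D-F-A: minor triad on D = scale degree 1 → i.

i - iv - V65 - i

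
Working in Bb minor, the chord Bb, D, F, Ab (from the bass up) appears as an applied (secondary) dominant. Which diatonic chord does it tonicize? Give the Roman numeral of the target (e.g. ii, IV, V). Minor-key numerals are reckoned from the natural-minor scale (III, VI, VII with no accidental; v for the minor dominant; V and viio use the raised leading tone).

iv

The chord is a dominant seventh chord on Bb.
A dominant resolves down a perfect fifth: Bb → Eb. In Bb minor, Eb is scale degree 4, i.e. iv.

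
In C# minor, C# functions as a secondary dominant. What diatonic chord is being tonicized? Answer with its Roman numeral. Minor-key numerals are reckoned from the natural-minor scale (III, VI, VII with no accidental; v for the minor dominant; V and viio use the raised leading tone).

The chord is a major triad on C#.
A dominant resolves down a perfect fifth: C# → F#. In C# minor, F# is scale degree 4, i.e. iv.

iv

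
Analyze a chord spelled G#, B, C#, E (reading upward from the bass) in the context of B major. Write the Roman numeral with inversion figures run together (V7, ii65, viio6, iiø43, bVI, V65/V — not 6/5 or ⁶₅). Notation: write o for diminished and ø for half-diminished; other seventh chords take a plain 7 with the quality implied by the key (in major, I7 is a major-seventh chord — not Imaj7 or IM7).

The pitches C#-E-G#-B form a minor seventh chord rooted on C#.
C# is scale degree 2 in B major, and a minor seventh chord on that degree is written ii7.
With G# in the bass the chord is in second inversion, so the figured bass is 43.

ii43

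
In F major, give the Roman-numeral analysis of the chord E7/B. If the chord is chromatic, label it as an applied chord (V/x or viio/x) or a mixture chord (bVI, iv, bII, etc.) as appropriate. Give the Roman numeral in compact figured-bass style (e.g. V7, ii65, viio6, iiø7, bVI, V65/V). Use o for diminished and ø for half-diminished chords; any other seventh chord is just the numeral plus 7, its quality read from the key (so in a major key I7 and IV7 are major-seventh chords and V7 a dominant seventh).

V43/iii

The pitches E-G#-B-D form a dominant seventh chord rooted on E.
E is not a diatonic chord root with this quality in F major, but it lies a perfect fifth above A (iii), so the chord functions as an applied dominant of iii.
With B in the bass the chord is in second inversion, so the figured bass is 43.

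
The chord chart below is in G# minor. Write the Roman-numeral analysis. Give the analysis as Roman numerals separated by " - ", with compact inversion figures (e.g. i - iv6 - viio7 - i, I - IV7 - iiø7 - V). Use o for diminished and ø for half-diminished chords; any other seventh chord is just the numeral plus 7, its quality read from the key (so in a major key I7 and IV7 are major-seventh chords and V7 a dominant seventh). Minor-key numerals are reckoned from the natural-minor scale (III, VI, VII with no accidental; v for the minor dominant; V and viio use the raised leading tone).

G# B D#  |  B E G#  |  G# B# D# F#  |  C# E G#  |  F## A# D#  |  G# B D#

i - VI64 - V7/iv - iv - V6 - i

G#-B-D#: root G# is the tonic; minor triad there is i.
B-E-G#: root E is the submediant; major triad there is VI64.
G#-B#-D#-F#: a dominant seventh chord on G#, the applied dominant of iv → V7/iv.
C#-E-G#: root C# is the subdominant; minor triad there is iv.
F##-A#-D#: major triad on D# = scale degree 5 → V6.
G#-B-D# has root G#, degree 1 in G# minor, so i.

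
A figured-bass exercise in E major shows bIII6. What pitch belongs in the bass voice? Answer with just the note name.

B

bIII in E major has root G; the chord is G-B-D.
The figure 6 means first inversion — the third is in the bass.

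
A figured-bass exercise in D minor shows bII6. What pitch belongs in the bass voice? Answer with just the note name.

bII in D minor has root Eb; the chord is Eb-G-Bb.
The figure 6 means first inversion — the third is in the bass.

G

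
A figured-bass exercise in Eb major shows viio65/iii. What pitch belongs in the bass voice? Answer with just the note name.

The applied chord viio65/iii is rooted on F#: F#-A-C-Eb.
The figure 65 means first inversion — the third is in the bass.

A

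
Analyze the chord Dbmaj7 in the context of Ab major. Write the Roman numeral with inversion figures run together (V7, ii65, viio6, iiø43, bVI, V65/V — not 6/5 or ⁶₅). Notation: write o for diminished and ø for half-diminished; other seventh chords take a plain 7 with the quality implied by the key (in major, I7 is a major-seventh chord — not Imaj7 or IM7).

The pitches Db-F-Ab-C form a major seventh chord rooted on Db.
In Ab major, Db is the subdominant; the diatonic major seventh chord there is IV7.

IV7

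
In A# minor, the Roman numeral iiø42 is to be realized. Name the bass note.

A#

iiø in A# minor has root B#; the chord is B#-D#-F#-A#.
The figure 42 means third inversion — the seventh is in the bass.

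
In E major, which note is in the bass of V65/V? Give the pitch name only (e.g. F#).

A#

The applied chord V65/V is rooted on F#: F#-A#-C#-E.
The figure 65 means first inversion — the third is in the bass.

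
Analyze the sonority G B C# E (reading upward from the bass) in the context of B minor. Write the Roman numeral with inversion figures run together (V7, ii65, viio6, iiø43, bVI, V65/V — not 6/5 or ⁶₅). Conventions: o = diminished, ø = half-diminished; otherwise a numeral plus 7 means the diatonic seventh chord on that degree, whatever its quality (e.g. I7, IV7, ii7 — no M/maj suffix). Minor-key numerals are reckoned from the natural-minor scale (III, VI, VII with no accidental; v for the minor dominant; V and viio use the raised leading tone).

The pitches C#-E-G-B form a half-diminished seventh chord rooted on C#.
C# is scale degree 2 in B minor, and a half-diminished seventh chord on that degree is written iiø7.
With G in the bass the chord is in second inversion, so the figured bass is 43.

iiø43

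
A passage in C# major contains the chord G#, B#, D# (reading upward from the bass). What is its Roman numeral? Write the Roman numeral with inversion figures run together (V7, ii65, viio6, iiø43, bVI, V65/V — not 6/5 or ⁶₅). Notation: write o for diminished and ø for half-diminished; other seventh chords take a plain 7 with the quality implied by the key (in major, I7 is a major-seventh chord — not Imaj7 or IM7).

V

The pitches G#-B#-D# form a major triad rooted on G#.
In C# major, G# is the dominant; the diatonic major triad there is V.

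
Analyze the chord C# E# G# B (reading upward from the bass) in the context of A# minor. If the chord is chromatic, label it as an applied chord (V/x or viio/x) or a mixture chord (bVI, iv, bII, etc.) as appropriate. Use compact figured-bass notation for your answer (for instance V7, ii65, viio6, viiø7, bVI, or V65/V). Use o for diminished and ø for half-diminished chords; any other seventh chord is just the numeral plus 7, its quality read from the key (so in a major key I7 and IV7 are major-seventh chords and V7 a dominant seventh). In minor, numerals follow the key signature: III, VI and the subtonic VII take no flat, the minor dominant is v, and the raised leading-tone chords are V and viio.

V7/VI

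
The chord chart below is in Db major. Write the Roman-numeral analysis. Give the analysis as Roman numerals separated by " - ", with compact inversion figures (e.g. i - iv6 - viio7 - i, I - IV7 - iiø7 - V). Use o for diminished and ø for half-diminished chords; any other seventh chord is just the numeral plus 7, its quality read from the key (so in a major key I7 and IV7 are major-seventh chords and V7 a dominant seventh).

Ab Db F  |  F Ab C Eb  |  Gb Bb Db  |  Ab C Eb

I64 - iii7 - IV - V

Ab-Db-F: major triad on Db = scale degree 1 → I64.
F-Ab-C-Eb has root F, degree 3 in Db major, so iii7.
Gb-Bb-Db has root Gb, degree 4 in Db major, so IV.
Ab-C-Eb: root Ab is the dominant; major triad there is V.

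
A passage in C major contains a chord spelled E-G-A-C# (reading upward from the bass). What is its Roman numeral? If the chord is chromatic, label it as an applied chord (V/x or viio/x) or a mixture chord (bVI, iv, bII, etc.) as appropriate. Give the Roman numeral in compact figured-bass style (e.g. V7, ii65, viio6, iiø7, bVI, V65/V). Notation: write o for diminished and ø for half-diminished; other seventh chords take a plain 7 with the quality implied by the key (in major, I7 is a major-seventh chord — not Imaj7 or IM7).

Stacked in thirds the chord is A-C#-E-G: a dominant seventh chord on A.
A is not a diatonic chord root with this quality in C major, but it lies a perfect fifth above D (ii), so the chord functions as an applied dominant of ii.
With E in the bass the chord is in second inversion, so the figured bass is 43.

V43/ii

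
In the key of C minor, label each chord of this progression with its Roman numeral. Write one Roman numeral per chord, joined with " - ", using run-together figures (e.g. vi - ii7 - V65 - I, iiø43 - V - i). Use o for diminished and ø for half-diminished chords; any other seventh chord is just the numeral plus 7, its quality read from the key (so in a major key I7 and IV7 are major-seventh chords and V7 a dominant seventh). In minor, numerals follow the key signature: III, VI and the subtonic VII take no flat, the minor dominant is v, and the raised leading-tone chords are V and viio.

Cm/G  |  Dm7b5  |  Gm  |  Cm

i64 - iiø7 - v - i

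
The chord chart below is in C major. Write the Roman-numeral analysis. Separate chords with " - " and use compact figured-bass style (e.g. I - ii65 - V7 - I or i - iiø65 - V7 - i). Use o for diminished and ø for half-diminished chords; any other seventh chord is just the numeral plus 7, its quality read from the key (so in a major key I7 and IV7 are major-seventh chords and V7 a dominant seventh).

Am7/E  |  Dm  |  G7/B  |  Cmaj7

vi43 - ii - V65 - I7

Am7/E: minor seventh chord on A = scale degree 6 → vi43.
Dm has root D, degree 2 in C major, so ii.
G7/B has root G, degree 5 in C major, so V65.
Cmaj7 has root C, degree 1 in C major, so I7.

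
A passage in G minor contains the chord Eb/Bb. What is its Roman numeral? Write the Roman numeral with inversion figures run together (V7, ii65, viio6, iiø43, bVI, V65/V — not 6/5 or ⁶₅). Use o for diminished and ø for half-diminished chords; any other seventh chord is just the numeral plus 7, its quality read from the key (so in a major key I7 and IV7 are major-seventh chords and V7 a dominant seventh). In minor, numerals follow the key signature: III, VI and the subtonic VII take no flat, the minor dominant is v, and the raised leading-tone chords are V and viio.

VI64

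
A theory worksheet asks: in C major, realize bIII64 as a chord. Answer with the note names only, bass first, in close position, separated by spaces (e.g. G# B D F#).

Bb Eb G

Scale degree 3 in C major is E; lowering it a half step gives Eb. bIII64 is a major triad on the lowered third degree, borrowed from the parallel minor.
So the chord is Eb-G-Bb, a major triad.
With the 64 figure the chord is in second inversion; from the bass Bb upward in close position it reads Bb-Eb-G.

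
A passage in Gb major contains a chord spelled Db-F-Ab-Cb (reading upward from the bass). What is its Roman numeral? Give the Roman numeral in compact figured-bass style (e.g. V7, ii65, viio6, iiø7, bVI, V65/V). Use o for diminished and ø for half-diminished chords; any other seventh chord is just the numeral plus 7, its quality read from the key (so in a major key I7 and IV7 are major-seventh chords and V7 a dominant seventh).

The pitches Db-F-Ab-Cb form a dominant seventh chord rooted on Db.
Db is scale degree 5 in Gb major, and a dominant seventh chord on that degree is written V7.

V7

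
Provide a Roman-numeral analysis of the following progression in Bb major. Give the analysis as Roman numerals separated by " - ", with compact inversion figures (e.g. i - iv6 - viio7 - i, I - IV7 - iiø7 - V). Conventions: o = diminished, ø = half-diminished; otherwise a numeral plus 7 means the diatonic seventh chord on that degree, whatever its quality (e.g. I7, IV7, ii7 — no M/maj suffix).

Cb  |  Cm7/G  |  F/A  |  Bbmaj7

bII - ii43 - V6 - I7

Cb: major triad on Cb — chromatic; Cb is the lowered second degree, so this is the Neapolitan chord, bII.
Cm7/G has root C, degree 2 in Bb major, so ii43.
F/A has root F, degree 5 in Bb major, so V6.
Bbmaj7 has root Bb, degree 1 in Bb major, so I7.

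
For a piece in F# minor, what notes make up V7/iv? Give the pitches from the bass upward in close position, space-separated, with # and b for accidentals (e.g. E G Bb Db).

F# A# C# E

The slash means an applied dominant: we want the dominant of iv. In F# minor, iv is B minor, and its dominant is built on F#.
Building a dominant seventh chord on F# gives F#-A#-C#-E.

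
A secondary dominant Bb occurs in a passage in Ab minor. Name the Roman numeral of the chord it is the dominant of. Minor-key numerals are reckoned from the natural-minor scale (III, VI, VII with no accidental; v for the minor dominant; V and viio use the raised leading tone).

The chord is a major triad on Bb.
A dominant resolves down a perfect fifth: Bb → Eb. In Ab minor, Eb is scale degree 5, i.e. V.

V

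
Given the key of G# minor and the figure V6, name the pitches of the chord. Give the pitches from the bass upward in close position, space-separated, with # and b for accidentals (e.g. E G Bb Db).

F## A# D#

In G# minor, the fifth degree is D#. The dominant is major (leading tone raised), so V is a major triad.
Stacking thirds from D# gives D#-F##-A#.
The figured bass 6 indicates first inversion, placing the third (F##) in the bass: F##-A#-D#.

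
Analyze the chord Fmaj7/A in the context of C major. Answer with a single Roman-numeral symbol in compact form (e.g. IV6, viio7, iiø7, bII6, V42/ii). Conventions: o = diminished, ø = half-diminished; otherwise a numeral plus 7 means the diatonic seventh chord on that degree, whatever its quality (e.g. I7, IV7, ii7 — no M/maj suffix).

IV65

The pitches F-A-C-E form a major seventh chord rooted on F.
In C major, F is the subdominant; the diatonic major seventh chord there is IV7.
With A in the bass the chord is in first inversion, so the figured bass is 65.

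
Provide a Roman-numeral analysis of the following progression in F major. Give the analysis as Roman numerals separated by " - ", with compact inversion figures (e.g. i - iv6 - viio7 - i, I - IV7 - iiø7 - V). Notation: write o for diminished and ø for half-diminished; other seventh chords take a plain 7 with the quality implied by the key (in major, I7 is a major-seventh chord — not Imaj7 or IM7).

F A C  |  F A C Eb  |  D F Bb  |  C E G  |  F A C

I - V7/IV - IV6 - V - I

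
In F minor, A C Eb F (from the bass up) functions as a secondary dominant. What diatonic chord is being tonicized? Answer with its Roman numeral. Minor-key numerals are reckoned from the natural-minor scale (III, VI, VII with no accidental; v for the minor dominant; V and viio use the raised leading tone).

The chord is a dominant seventh chord on F.
A dominant resolves down a perfect fifth: F → Bb. In F minor, Bb is scale degree 4, i.e. iv.

iv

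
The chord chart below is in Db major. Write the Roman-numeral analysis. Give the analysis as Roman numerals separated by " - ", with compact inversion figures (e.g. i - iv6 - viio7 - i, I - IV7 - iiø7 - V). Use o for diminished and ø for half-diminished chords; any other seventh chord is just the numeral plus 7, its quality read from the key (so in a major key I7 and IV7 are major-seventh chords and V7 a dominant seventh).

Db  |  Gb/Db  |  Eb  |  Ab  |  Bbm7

Db has root Db, degree 1 in Db major, so I.
Gb/Db: major triad on Gb = scale degree 4 → IV64.
Eb is the secondary dominant of V (major triad on Eb): V/V.
Ab has root Ab, degree 5 in Db major, so V.
Bbm7: minor seventh chord on Bb = scale degree 6 → vi7.

I - IV64 - V/V - V - vi7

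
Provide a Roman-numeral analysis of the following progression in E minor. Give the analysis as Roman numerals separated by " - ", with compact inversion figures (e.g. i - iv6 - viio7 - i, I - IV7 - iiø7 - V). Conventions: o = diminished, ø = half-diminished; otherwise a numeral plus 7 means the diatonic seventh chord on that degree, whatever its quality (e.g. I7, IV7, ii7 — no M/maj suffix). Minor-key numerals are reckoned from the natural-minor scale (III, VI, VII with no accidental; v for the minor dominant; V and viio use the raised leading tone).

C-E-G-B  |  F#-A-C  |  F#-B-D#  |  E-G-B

VI7 - iio - V64 - i

C-E-G-B: root C is the submediant; major seventh chord there is VI7.
F#-A-C has root F#, degree 2 in E minor, so iio.
F#-B-D#: major triad on B = scale degree 5 → V64.
E-G-B has root E, degree 1 in E minor, so i.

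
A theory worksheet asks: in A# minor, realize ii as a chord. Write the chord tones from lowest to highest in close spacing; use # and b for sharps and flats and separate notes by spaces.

B# D# F##

ii is the minor supertonic, borrowed from the parallel major (the Dorian ii). In A# minor that root is B#.
So the chord is B#-D#-F##.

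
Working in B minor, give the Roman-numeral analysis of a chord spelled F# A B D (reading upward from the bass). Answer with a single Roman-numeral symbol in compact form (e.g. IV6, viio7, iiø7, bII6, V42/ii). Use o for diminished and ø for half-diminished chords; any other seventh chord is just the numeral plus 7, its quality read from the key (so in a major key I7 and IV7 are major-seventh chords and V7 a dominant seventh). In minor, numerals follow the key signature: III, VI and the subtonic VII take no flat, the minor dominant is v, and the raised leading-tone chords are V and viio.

Stacked in thirds the chord is B-D-F#-A: a minor seventh chord on B.
B is scale degree 1 in B minor, and a minor seventh chord on that degree is written i7.
With F# in the bass the chord is in second inversion, so the figured bass is 43.

i43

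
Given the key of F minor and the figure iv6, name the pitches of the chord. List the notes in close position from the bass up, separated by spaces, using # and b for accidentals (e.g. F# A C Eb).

Db F Bb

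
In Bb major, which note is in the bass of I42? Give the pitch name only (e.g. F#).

A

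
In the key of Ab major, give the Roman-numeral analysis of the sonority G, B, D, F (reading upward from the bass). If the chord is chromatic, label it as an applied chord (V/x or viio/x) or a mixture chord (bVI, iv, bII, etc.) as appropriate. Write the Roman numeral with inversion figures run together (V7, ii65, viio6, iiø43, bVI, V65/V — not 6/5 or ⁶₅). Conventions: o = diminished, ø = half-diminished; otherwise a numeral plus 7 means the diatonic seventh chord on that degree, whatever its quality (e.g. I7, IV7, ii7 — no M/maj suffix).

The pitches G-B-D-F form a dominant seventh chord rooted on G.
G is not a diatonic chord root with this quality in Ab major, but it lies a perfect fifth above C (iii), so the chord functions as an applied dominant of iii.

V7/iii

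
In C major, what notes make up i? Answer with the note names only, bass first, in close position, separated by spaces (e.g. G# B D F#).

i is the minor tonic, borrowed from the parallel minor. In C major that root is C.
So the chord is C-Eb-G, a minor triad.

C Eb G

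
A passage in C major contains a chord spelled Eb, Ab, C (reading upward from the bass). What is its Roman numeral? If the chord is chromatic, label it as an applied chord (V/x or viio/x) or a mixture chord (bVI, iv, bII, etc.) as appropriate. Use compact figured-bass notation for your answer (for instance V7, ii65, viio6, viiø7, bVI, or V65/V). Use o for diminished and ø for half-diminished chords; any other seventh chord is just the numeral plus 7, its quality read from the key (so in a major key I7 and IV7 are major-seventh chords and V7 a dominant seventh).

bVI64

The pitches Ab-C-Eb form a major triad rooted on Ab.
Ab is the lowered sixth degree of C major (diatonic 6 would be A). This is a major triad on the lowered sixth degree, borrowed from the parallel minor.
With Eb in the bass the chord is in second inversion, so the figured bass is 64.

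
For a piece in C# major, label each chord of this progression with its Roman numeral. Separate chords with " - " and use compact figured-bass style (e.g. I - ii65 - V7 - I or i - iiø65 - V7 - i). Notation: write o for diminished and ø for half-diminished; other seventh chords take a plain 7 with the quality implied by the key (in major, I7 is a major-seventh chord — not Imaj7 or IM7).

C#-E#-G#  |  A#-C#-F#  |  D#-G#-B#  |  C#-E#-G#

C#-E#-G#: root C# is the tonic; major triad there is I.
A#-C#-F#: root F# is the subdominant; major triad there is IV6.
D#-G#-B# has root G#, degree 5 in C# major, so V64.
C#-E#-G# has root C#, degree 1 in C# major, so I.

I - IV6 - V64 - I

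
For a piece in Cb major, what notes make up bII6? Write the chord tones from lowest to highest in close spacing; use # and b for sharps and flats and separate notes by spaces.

bII6 is the Neapolitan sixth — a major triad on the lowered second degree, here in its customary first inversion. In Cb major that root is Dbb.
So the chord is Dbb-Fb-Abb.
The figured bass 6 indicates first inversion, placing the third (Fb) in the bass: Fb-Abb-Dbb.

Fb Abb Dbb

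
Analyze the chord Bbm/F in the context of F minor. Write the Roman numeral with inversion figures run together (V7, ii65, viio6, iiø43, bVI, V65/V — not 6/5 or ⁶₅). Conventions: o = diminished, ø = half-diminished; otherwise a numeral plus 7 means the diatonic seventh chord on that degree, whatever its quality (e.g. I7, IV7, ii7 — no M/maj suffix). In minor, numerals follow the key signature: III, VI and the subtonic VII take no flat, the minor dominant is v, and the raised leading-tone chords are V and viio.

iv64

The pitches Bb-Db-F form a minor triad rooted on Bb.
In F minor, Bb is the subdominant; the diatonic minor triad there is iv.
With F in the bass the chord is in second inversion, so the figured bass is 64.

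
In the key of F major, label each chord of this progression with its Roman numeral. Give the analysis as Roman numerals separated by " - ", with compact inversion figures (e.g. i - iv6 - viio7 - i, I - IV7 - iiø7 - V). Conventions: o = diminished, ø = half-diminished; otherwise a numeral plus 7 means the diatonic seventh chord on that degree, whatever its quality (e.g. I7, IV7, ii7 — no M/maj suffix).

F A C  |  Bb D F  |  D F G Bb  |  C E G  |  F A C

F-A-C: root F is the tonic; major triad there is I.
Bb-D-F: major triad on Bb = scale degree 4 → IV.
D-F-G-Bb: root G is the supertonic; minor seventh chord there is ii43.
C-E-G: root C is the dominant; major triad there is V.
F-A-C: root F is the tonic; major triad there is I.

I - IV - ii43 - V - I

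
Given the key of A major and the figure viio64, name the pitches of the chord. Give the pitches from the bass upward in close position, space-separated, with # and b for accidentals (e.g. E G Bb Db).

D G# B

In A major, the seventh degree is G#, and the diatonic chord built there is a diminished triad.
Stacking thirds from G# gives G#-B-D.
With the 64 figure the chord is in second inversion; from the bass D upward in close position it reads D-G#-B.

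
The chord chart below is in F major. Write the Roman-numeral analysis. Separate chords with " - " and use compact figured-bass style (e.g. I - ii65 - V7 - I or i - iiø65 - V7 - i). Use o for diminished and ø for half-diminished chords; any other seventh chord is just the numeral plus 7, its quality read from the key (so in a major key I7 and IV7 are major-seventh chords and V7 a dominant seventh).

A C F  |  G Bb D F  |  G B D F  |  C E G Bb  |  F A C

I6 - ii7 - V7/V - V7 - I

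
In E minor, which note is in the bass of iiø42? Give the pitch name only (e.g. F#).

iiø in E minor has root F#; the chord is F#-A-C-E.
The figure 42 means third inversion — the seventh is in the bass.

E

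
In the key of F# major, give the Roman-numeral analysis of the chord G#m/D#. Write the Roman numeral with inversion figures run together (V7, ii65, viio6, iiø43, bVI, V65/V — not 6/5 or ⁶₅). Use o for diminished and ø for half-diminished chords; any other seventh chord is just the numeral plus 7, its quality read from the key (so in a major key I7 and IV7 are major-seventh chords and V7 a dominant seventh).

ii64

Stacked in thirds the chord is G#-B-D#: a minor triad on G#.
G# is scale degree 2 in F# major, and a minor triad on that degree is written ii.
With D# in the bass the chord is in second inversion, so the figured bass is 64.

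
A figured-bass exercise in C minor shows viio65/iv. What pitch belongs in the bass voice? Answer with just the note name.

G

The applied chord viio65/iv is rooted on E: E-G-Bb-Db.
The figure 65 means first inversion — the third is in the bass.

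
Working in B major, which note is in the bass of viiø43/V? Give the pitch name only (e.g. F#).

B

The applied chord viiø43/V is rooted on E#: E#-G#-B-D#.
The figure 43 means second inversion — the fifth is in the bass.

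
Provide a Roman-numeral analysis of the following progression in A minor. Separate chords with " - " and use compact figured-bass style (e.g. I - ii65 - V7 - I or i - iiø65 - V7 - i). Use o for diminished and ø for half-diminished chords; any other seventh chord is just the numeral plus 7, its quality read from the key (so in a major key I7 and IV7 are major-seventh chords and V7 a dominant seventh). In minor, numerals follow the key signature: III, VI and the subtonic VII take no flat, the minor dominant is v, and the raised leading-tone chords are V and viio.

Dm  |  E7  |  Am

iv - V7 - i

Dm: root D is the subdominant; minor triad there is iv.
E7: root E is the dominant; dominant seventh chord there is V7.
Am: root A is the tonic; minor triad there is i.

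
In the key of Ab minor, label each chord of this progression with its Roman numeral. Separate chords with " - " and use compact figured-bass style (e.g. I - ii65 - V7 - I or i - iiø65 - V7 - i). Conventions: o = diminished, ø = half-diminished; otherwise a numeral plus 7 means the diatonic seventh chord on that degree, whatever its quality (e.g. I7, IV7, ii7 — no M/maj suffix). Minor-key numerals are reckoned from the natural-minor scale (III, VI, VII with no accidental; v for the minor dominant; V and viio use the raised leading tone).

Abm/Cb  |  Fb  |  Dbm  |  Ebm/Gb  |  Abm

Abm/Cb: minor triad on Ab = scale degree 1 → i6.
Fb: root Fb is the submediant; major triad there is VI.
Dbm: minor triad on Db = scale degree 4 → iv.
Ebm/Gb: root Eb is the dominant; minor triad there is v6.
Abm: root Ab is the tonic; minor triad there is i.

i6 - VI - iv - v6 - i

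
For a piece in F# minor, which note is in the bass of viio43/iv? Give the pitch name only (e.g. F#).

The applied chord viio43/iv is rooted on A#: A#-C#-E-G.
The figure 43 means second inversion — the fifth is in the bass.

E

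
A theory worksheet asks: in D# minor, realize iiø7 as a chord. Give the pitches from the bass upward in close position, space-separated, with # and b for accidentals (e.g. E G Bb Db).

E# G# B D#

The numeral's case and figure indicate a half-diminished seventh chord. In D# minor its root, the second degree, is E#.
That chord is spelled E#-G#-B-D#.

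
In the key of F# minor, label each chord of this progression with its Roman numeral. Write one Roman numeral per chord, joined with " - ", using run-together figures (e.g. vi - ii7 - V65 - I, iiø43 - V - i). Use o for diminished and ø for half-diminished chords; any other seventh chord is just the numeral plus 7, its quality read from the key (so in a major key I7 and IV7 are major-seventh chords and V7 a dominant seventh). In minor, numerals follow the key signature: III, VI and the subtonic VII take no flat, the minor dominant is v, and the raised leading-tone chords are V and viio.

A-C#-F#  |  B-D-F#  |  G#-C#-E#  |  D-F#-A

i6 - iv - V64 - VI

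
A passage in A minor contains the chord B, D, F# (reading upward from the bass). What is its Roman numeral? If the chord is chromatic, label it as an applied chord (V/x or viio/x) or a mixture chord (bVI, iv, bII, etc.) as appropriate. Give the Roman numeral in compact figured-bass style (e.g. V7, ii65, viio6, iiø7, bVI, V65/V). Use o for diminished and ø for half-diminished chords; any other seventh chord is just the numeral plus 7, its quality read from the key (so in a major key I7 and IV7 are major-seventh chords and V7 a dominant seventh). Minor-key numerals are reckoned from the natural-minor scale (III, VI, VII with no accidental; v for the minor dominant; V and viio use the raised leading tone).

ii

Stacked in thirds the chord is B-D-F#: a minor triad on B.
B is the second degree of A minor. This is the minor supertonic, borrowed from the parallel major (the Dorian ii).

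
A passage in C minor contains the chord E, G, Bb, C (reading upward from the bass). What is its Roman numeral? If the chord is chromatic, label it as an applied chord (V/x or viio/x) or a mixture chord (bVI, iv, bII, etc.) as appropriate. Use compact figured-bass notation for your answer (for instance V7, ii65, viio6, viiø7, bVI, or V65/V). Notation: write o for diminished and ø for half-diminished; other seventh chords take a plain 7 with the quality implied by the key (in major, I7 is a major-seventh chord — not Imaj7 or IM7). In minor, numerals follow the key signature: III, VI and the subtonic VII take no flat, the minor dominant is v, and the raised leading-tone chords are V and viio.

Stacked in thirds the chord is C-E-G-Bb: a dominant seventh chord on C.
C is not a diatonic chord root with this quality in C minor, but it lies a perfect fifth above F (iv), so the chord functions as an applied dominant of iv.
With E in the bass the chord is in first inversion, so the figured bass is 65.

V65/iv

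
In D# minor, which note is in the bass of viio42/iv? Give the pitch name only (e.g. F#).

The applied chord viio42/iv is rooted on F##: F##-A#-C#-E.
The figure 42 means third inversion — the seventh is in the bass.

E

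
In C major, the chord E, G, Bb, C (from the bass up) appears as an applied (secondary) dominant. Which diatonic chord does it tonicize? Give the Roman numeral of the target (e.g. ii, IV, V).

The chord is a dominant seventh chord on C.
A dominant resolves down a perfect fifth: C → F. In C major, F is scale degree 4, i.e. IV.

IV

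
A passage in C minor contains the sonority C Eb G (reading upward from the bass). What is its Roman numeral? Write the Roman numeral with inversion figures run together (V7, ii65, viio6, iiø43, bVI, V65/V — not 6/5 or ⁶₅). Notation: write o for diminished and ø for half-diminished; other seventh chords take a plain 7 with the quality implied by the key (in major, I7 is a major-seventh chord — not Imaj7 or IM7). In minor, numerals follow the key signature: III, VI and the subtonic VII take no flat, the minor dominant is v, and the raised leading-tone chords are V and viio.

i

The pitches C-Eb-G form a minor triad rooted on C.
C is scale degree 1 in C minor, and a minor triad on that degree is written i.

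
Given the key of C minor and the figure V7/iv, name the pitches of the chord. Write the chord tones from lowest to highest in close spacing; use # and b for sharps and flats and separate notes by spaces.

C E G Bb

The slash means an applied dominant: we want the dominant of iv. In C minor, iv is F minor, and its dominant is built on C.
Building a dominant seventh chord on C gives C-E-G-Bb.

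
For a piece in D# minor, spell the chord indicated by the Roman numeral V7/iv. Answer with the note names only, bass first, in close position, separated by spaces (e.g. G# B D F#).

D# F## A# C#

V7/iv is a secondary dominant — the dominant seventh of iv. iv in D# minor is G#, so the applied chord's root is D#, a perfect fifth above.
Building a dominant seventh chord on D# gives D#-F##-A#-C#.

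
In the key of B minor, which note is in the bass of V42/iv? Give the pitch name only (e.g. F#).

A

The applied chord V42/iv is rooted on B: B-D#-F#-A.
The figure 42 means third inversion — the seventh is in the bass.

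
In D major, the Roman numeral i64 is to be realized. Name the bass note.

A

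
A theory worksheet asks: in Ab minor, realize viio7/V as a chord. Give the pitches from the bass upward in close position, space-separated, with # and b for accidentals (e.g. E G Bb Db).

D F Ab Cb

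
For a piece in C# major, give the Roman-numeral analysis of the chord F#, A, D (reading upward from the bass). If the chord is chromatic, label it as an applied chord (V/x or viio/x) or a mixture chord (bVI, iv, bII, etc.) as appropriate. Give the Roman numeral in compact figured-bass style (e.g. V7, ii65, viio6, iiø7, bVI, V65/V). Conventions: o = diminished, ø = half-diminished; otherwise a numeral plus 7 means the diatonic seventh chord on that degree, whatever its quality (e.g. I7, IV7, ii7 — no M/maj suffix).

bII6

Stacked in thirds the chord is D-F#-A: a major triad on D.
D is the lowered second degree of C# major (diatonic 2 would be D#). This is the Neapolitan sixth — a major triad on the lowered second degree, here in its customary first inversion.
With F# in the bass the chord is in first inversion, so the figured bass is 6.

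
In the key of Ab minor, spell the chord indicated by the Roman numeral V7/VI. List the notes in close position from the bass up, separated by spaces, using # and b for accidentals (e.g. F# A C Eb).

Cb Eb Gb Bbb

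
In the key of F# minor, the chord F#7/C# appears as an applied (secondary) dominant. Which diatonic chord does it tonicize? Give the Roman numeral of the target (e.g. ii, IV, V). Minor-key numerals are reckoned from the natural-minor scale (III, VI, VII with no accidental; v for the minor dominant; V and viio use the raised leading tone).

The chord is a dominant seventh chord on F#.
A dominant resolves down a perfect fifth: F# → B. In F# minor, B is scale degree 4, i.e. iv.

iv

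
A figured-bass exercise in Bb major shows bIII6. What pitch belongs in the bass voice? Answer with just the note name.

F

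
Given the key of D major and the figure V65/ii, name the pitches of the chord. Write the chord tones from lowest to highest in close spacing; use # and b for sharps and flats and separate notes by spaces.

The slash means an applied dominant: we want the dominant of ii. In D major, ii is E minor, and its dominant is built on B.
Building a dominant seventh chord on B gives B-D#-F#-A.
The figured bass 65 indicates first inversion, placing the third (D#) in the bass: D#-F#-A-B.

D# F# A B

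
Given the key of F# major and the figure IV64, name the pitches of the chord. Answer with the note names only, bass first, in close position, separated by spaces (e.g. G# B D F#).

In F# major, scale degree 4 is B, and the diatonic chord built there is a major triad.
Stacking thirds from B gives B-D#-F#.
With the 64 figure the chord is in second inversion; from the bass F# upward in close position it reads F#-B-D#.

F# B D#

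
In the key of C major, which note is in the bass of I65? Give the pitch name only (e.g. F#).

E

I in C major has root C; the chord is C-E-G-B.
The figure 65 means first inversion — the third is in the bass.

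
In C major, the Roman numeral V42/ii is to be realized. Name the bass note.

The applied chord V42/ii is rooted on A: A-C#-E-G.
The figure 42 means third inversion — the seventh is in the bass.

G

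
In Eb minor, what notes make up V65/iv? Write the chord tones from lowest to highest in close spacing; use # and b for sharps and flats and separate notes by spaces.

V65/iv is a secondary dominant — the dominant seventh of iv. iv in Eb minor is Ab, so the applied chord's root is Eb, a perfect fifth above.
Building a dominant seventh chord on Eb gives Eb-G-Bb-Db.
The figured bass 65 indicates first inversion, placing the third (G) in the bass: G-Bb-Db-Eb.

G Bb Db Eb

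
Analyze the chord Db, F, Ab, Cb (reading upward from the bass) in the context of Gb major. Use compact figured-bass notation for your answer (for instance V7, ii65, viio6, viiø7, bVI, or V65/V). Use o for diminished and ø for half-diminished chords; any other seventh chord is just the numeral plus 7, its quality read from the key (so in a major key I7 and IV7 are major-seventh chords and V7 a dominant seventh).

The pitches Db-F-Ab-Cb form a dominant seventh chord rooted on Db.
Db is scale degree 5 in Gb major, and a dominant seventh chord on that degree is written V7.

V7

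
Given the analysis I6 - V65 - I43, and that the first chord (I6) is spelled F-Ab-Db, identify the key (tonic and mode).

Db major

I6 is given as F-Ab-Db — a major triad with root Db.
If Db is scale degree 1 and the mode makes that degree carry a major triad, the tonic is Db and the mode is major.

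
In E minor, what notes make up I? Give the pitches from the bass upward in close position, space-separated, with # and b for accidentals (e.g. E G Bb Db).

Scale degree 1 in E minor is E; here the chord built on it is altered to a major triad. I is the major tonic (Picardy third), borrowed from the parallel major.
So the chord is E-G#-B, a major triad.

E G# B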